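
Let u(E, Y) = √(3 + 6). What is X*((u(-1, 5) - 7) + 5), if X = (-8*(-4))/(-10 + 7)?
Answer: -32/3 ≈ -10.667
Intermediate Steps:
u(E, Y) = 3 (u(E, Y) = √9 = 3)
X = -32/3 (X = 32/(-3) = 32*(-⅓) = -32/3 ≈ -10.667)
X*((u(-1, 5) - 7) + 5) = -32*((3 - 7) + 5)/3 = -32*(-4 + 5)/3 = -32/3*1 = -32/3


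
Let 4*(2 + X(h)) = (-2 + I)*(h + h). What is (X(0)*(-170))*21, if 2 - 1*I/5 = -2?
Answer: 7140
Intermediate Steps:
I = 20 (I = 10 - 5*(-2) = 10 + 10 = 20)
X(h) = -2 + 9*h (X(h) = -2 + ((-2 + 20)*(h + h))/4 = -2 + (18*(2*h))/4 = -2 + (36*h)/4 = -2 + 9*h)
(X(0)*(-170))*21 = ((-2 + 9*0)*(-170))*21 = ((-2 + 0)*(-170))*21 = -2*(-170)*21 = 340*21 = 7140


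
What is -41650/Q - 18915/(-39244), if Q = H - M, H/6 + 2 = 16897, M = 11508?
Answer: 1918445/103721892 ≈ 0.018496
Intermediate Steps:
H = 101370 (H = -12 + 6*16897 = -12 + 101382 = 101370)
Q = 89862 (Q = 101370 - 1*11508 = 101370 - 11508 = 89862)
-41650/Q - 18915/(-39244) = -41650/89862 - 18915/(-39244) = -41650*1/89862 - 18915*(-1/39244) = -1225/2643 + 18915/39244 = 1918445/103721892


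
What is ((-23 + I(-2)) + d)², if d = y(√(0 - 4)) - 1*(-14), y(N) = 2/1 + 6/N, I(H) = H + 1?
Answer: 55 + 48*I ≈ 55.0 + 48.0*I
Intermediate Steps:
I(H) = 1 + H
y(N) = 2 + 6/N (y(N) = 2*1 + 6/N = 2 + 6/N)
d = 16 - 3*I (d = (2 + 6/(√(0 - 4))) - 1*(-14) = (2 + 6/(√(-4))) + 14 = (2 + 6/((2*I))) + 14 = (2 + 6*(-I/2)) + 14 = (2 - 3*I) + 14 = 16 - 3*I ≈ 16.0 - 3.0*I)
((-23 + I(-2)) + d)² = ((-23 + (1 - 2)) + (16 - 3*I))² = ((-23 - 1) + (16 - 3*I))² = (-24 + (16 - 3*I))² = (-8 - 3*I)²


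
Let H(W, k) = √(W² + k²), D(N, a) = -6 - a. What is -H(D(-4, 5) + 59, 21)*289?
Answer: -867*√305 ≈ -15142.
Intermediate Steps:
-H(D(-4, 5) + 59, 21)*289 = -√(((-6 - 1*5) + 59)² + 21²)*289 = -√(((-6 - 5) + 59)² + 441)*289 = -√((-11 + 59)² + 441)*289 = -√(48² + 441)*289 = -√(2304 + 441)*289 = -√2745*289 = -3*√305*289 = -867*√305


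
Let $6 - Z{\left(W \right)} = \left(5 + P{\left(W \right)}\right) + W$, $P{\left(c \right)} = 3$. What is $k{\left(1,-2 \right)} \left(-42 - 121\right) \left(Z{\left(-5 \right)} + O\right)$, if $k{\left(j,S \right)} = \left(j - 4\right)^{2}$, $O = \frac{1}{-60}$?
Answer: $- \frac{87531}{20} \approx -4376.5$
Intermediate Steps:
$O = - \frac{1}{60} \approx -0.016667$
$Z{\left(W \right)} = -2 - W$ ($Z{\left(W \right)} = 6 - \left(\left(5 + 3\right) + W\right) = 6 - \left(8 + W\right) = -2 - W$)
$k{\left(j,S \right)} = \left(-4 + j\right)^{2}$
$k{\left(1,-2 \right)} \left(-42 - 121\right) \left(Z{\left(-5 \right)} + O\right) = \left(-4 + 1\right)^{2} \left(-42 - 121\right) \left(\left(-2 - -5\right) - \frac{1}{60}\right) = \left(-3\right)^{2} \left(- 163 \left(\left(-2 + 5\right) - \frac{1}{60}\right)\right) = 9 \left(- 163 \left(3 - \frac{1}{60}\right)\right) = 9 \left(\left(-163\right) \frac{179}{60}\right) = 9 \left(- \frac{29177}{60}\right) = - \frac{87531}{20}$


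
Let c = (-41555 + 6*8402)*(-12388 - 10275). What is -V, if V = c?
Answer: 200726191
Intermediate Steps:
c = -200726191 (c = (-41555 + 50412)*(-22663) = 8857*(-22663) = -200726191)
V = -200726191
-V = -1*(-200726191) = 200726191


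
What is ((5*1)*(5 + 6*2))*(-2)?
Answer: -170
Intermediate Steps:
((5*1)*(5 + 6*2))*(-2) = (5*(5 + 12))*(-2) = (5*17)*(-2) = 85*(-2) = -170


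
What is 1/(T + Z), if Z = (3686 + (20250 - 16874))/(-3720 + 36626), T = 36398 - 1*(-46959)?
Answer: 16453/1371476252 ≈ 1.1997e-5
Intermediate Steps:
T = 83357 (T = 36398 + 46959 = 83357)
Z = 3531/16453 (Z = (3686 + 3376)/32906 = 7062*(1/32906) = 3531/16453 ≈ 0.21461)
1/(T + Z) = 1/(83357 + 3531/16453) = 1/(1371476252/16453) = 16453/1371476252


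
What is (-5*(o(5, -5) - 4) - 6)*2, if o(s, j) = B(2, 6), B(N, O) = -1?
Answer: 38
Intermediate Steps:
o(s, j) = -1
(-5*(o(5, -5) - 4) - 6)*2 = (-5*(-1 - 4) - 6)*2 = (-5*(-5) - 6)*2 = (25 - 6)*2 = 19*2 = 38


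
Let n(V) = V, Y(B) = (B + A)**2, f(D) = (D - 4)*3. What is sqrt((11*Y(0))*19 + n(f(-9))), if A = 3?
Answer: sqrt(1842) ≈ 42.919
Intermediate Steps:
f(D) = -12 + 3*D (f(D) = (-4 + D)*3 = -12 + 3*D)
Y(B) = (3 + B)**2 (Y(B) = (B + 3)**2 = (3 + B)**2)
sqrt((11*Y(0))*19 + n(f(-9))) = sqrt((11*(3 + 0)**2)*19 + (-12 + 3*(-9))) = sqrt((11*3**2)*19 + (-12 - 27)) = sqrt((11*9)*19 - 39) = sqrt(99*19 - 39) = sqrt(1881 - 39) = sqrt(1842)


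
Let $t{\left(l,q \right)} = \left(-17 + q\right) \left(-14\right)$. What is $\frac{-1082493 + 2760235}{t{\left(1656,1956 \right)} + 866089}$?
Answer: $\frac{1677742}{838943} \approx 1.9998$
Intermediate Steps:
$t{\left(l,q \right)} = 238 - 14 q$
$\frac{-1082493 + 2760235}{t{\left(1656,1956 \right)} + 866089} = \frac{-1082493 + 2760235}{\left(238 - 27384\right) + 866089} = \frac{1677742}{\left(238 - 27384\right) + 866089} = \frac{1677742}{-27146 + 866089} = \frac{1677742}{838943}$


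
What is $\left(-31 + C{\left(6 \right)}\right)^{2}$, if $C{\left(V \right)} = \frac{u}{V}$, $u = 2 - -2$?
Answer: $\frac{8281}{9} \approx 920.11$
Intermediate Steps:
$u = 4$ ($u = 2 + 2 = 4$)
$C{\left(V \right)} = \frac{4}{V}$
$\left(-31 + C{\left(6 \right)}\right)^{2} = \left(-31 + \frac{4}{6}\right)^{2} = \left(-31 + 4 \cdot \frac{1}{6}\right)^{2} = \left(-31 + \frac{2}{3}\right)^{2} = \left(- \frac{91}{3}\right)^{2} = \frac{8281}{9}$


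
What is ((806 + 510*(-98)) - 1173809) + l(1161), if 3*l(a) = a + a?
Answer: -1222209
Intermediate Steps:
l(a) = 2*a/3 (l(a) = (a + a)/3 = (2*a)/3 = 2*a/3)
((806 + 510*(-98)) - 1173809) + l(1161) = ((806 + 510*(-98)) - 1173809) + (⅔)*1161 = ((806 - 49980) - 1173809) + 774 = (-49174 - 1173809) + 774 = -1222983 + 774 = -1222209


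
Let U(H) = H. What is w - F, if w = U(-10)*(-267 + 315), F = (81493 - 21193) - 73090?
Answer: 12310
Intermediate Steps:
F = -12790 (F = 60300 - 73090 = -12790)
w = -480 (w = -10*(-267 + 315) = -10*48 = -480)
w - F = -480 - 1*(-12790) = -480 + 12790 = 12310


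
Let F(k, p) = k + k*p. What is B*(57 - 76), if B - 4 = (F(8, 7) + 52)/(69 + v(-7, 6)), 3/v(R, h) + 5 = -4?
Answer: -11134/103 ≈ -108.10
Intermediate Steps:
v(R, h) = -⅓ (v(R, h) = 3/(-5 - 4) = 3/(-9) = 3*(-⅑) = -⅓)
B = 586/103 (B = 4 + (8*(1 + 7) + 52)/(69 - ⅓) = 4 + (8*8 + 52)/(206/3) = 4 + (64 + 52)*(3/206) = 4 + 116*(3/206) = 4 + 174/103 = 586/103 ≈ 5.6893)
B*(57 - 76) = 586*(57 - 76)/103 = (586/103)*(-19) = -11134/103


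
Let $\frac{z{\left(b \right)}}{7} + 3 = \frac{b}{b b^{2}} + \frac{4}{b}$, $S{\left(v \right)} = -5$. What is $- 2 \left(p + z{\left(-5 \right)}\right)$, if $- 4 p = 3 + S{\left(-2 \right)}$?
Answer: $\frac{1291}{25} \approx 51.64$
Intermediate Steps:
$p = \frac{1}{2}$ ($p = - \frac{3 - 5}{4} = \left(- \frac{1}{4}\right) \left(-2\right) = \frac{1}{2} \approx 0.5$)
$z{\left(b \right)} = -21 + \frac{7}{b^{2}} + \frac{28}{b}$ ($z{\left(b \right)} = -21 + 7 \left(\frac{b}{b b^{2}} + \frac{4}{b}\right) = -21 + 7 \left(\frac{b}{b^{3}} + \frac{4}{b}\right) = -21 + 7 \left(\frac{1}{b^{2}} + \frac{4}{b}\right) = -21 + \left(\frac{7}{b^{2}} + \frac{28}{b}\right) = -21 + \frac{7}{b^{2}} + \frac{28}{b}$)
$- 2 \left(p + z{\left(-5 \right)}\right) = - 2 \left(\frac{1}{2} + \left(-21 + \frac{7}{25} + \frac{28}{-5}\right)\right) = - 2 \left(\frac{1}{2} + \left(-21 + 7 \cdot \frac{1}{25} + 28 \left(- \frac{1}{5}\right)\right)\right) = - 2 \left(\frac{1}{2} - \frac{658}{25}\right) = \left(-2\right) \left(- \frac{1291}{50}\right) = \frac{1291}{25}$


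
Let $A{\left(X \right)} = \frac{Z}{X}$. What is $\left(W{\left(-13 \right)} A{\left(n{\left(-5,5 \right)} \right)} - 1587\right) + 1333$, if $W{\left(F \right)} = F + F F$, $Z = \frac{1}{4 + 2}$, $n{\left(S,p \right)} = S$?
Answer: $- \frac{1296}{5} \approx -259.2$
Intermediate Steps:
$Z = \frac{1}{6} \approx 0.16667$
$A{\left(X \right)} = \frac{1}{6 X}$
$W{\left(F \right)} = F + F^{2}$
$\left(W{\left(-13 \right)} A{\left(n{\left(-5,5 \right)} \right)} - 1587\right) + 1333 = \left(- 13 \left(1 - 13\right) \frac{1}{6 \left(-5\right)} - 1587\right) + 1333 = \left(\left(-13\right) \left(-12\right) \frac{1}{6} \left(- \frac{1}{5}\right) - 1587\right) + 1333 = \left(156 \left(- \frac{1}{30}\right) - 1587\right) + 1333 = \left(- \frac{26}{5} - 1587\right) + 1333 = - \frac{7961}{5} + 1333 = - \frac{1296}{5}$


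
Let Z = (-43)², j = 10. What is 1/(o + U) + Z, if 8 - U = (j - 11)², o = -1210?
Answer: 2224346/1203 ≈ 1849.0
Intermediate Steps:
Z = 1849
U = 7 (U = 8 - (10 - 11)² = 8 - 1*(-1)² = 8 - 1*1 = 8 - 1 = 7)
1/(o + U) + Z = 1/(-1210 + 7) + 1849 = 1/(-1203) + 1849 = -1/1203 + 1849 = 2224346/1203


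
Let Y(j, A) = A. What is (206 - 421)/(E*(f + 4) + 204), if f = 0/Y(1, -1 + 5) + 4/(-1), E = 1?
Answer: -215/204 ≈ -1.0539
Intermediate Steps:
f = -4 (f = 0/(-1 + 5) + 4/(-1) = 0/4 + 4*(-1) = 0*(¼) - 4 = 0 - 4 = -4)
(206 - 421)/(E*(f + 4) + 204) = (206 - 421)/(1*(-4 + 4) + 204) = -215/(1*0 + 204) = -215/(0 + 204) = -215/204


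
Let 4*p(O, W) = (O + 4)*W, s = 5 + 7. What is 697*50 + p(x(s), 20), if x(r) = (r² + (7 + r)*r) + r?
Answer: 36790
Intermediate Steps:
s = 12
x(r) = r + r² + r*(7 + r) (x(r) = (r² + r*(7 + r)) + r = r + r² + r*(7 + r))
p(O, W) = W*(4 + O)/4 (p(O, W) = ((O + 4)*W)/4 = ((4 + O)*W)/4 = (W*(4 + O))/4 = W*(4 + O)/4)
697*50 + p(x(s), 20) = 697*50 + (¼)*20*(4 + 2*12*(4 + 12)) = 34850 + (¼)*20*(4 + 2*12*16) = 34850 + (¼)*20*(4 + 384) = 34850 + (¼)*20*388 = 34850 + 1940 = 36790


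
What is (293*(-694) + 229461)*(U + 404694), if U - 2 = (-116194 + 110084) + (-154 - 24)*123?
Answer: 9838818348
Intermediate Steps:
U = -28002 (U = 2 + ((-116194 + 110084) + (-154 - 24)*123) = 2 + (-6110 - 178*123) = 2 + (-6110 - 21894) = 2 - 28004 = -28002)
(293*(-694) + 229461)*(U + 404694) = (293*(-694) + 229461)*(-28002 + 404694) = (-203342 + 229461)*376692 = 26119*376692 = 9838818348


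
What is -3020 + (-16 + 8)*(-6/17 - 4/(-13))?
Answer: -667340/221 ≈ -3019.6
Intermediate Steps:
-3020 + (-16 + 8)*(-6/17 - 4/(-13)) = -3020 - 8*(-6*1/17 - 4*(-1/13)) = -3020 - 8*(-6/17 + 4/13) = -3020 - 8*(-10/221) = -3020 + 80/221 = -667340/221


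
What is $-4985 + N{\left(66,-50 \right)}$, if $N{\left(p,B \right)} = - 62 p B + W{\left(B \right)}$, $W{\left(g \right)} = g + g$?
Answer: $199515$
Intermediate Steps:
$W{\left(g \right)} = 2 g$
$N{\left(p,B \right)} = 2 B - 62 B p$ ($N{\left(p,B \right)} = - 62 p B + 2 B = - 62 B p + 2 B = 2 B - 62 B p$)
$-4985 + N{\left(66,-50 \right)} = -4985 + 2 \left(-50\right) \left(1 - 2046\right) = -4985 + 2 \left(-50\right) \left(-2045\right) = -4985 + 204500 = 199515$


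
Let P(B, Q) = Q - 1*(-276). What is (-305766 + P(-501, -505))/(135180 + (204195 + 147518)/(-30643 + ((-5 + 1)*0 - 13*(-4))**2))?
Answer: -8549194305/3776442307 ≈ -2.2638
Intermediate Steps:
P(B, Q) = 276 + Q (P(B, Q) = Q + 276 = 276 + Q)
(-305766 + P(-501, -505))/(135180 + (204195 + 147518)/(-30643 + ((-5 + 1)*0 - 13*(-4))**2)) = (-305766 + (276 - 505))/(135180 + (204195 + 147518)/(-30643 + ((-5 + 1)*0 - 13*(-4))**2)) = (-305766 - 229)/(135180 + 351713/(-30643 + (-4*0 + 52)**2)) = -305995/(135180 + 351713/(-30643 + (0 + 52)**2)) = -305995/(135180 + 351713/(-30643 + 52**2)) = -305995/(135180 + 351713/(-30643 + 2704)) = -305995/(135180 + 351713/(-27939)) = -305995/(135180 + 351713*(-1/27939)) = -305995/(135180 - 351713/27939) = -305995/3776442307/27939 = -305995*27939/3776442307 = -8549194305/3776442307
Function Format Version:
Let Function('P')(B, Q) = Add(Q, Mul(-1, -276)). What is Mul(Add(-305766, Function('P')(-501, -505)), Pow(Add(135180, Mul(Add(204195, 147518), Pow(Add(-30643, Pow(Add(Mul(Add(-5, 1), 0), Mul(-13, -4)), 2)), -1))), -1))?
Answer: Rational(-8549194305, 3776442307) ≈ -2.2638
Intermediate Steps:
Function('P')(B, Q) = Add(276, Q) (Function('P')(B, Q) = Add(Q, 276) = Add(276, Q))
Mul(Add(-305766, Function('P')(-501, -505)), Pow(Add(135180, Mul(Add(204195, 147518), Pow(Add(-30643, Pow(Add(Mul(Add(-5, 1), 0), Mul(-13, -4)), 2)), -1))), -1)) = Mul(Add(-305766, Add(276, -505)), Pow(Add(135180, Mul(Add(204195, 147518), Pow(Add(-30643, Pow(Add(Mul(Add(-5, 1), 0), Mul(-13, -4)), 2)), -1))), -1)) = Mul(Add(-305766, -229), Pow(Add(135180, Mul(351713, Pow(Add(-30643, Pow(Add(Mul(-4, 0), 52), 2)), -1))), -1)) = Mul(-305995, Pow(Add(135180, Mul(351713, Pow(Add(-30643, Pow(Add(0, 52), 2)), -1))), -1)) = Mul(-305995, Pow(Add(135180, Mul(351713, Pow(Add(-30643, Pow(52, 2)), -1))), -1)) = Mul(-305995, Pow(Add(135180, Mul(351713, Pow(Add(-30643, 2704), -1))), -1)) = Mul(-305995, Pow(Add(135180, Mul(351713, Pow(-27939, -1))), -1)) = Mul(-305995, Pow(Add(135180, Mul(351713, Rational(-1, 27939))), -1)) = Mul(-305995, Pow(Add(135180, Rational(-351713, 27939)), -1)) = Mul(-305995, Pow(Rational(3776442307, 27939), -1)) = Mul(-305995, Rational(27939, 3776442307)) = Rational(-8549194305, 3776442307)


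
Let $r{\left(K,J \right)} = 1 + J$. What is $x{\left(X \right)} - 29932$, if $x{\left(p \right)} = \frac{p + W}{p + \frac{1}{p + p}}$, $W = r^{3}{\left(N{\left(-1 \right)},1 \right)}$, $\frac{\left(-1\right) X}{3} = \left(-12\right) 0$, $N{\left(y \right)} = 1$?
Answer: $-29932$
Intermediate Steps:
$X = 0$ ($X = - 3 \left(\left(-12\right) 0\right) = \left(-3\right) 0 = 0$)
$W = 8$ ($W = \left(1 + 1\right)^{3} = 2^{3} = 8$)
$x{\left(p \right)} = \frac{8 + p}{p + \frac{1}{2 p}}$ ($x{\left(p \right)} = \frac{p + 8}{p + \frac{1}{p + p}} = \frac{8 + p}{p + \frac{1}{2 p}}$)
$x{\left(X \right)} - 29932 = 2 \cdot 0 \frac{1}{1 + 2 \cdot 0^{2}} \left(8 + 0\right) - 29932 = 2 \cdot 0 \frac{1}{1 + 2 \cdot 0} \cdot 8 - 29932 = 2 \cdot 0 \frac{1}{1 + 0} \cdot 8 - 29932 = 2 \cdot 0 \cdot 1^{-1} \cdot 8 - 29932 = 2 \cdot 0 \cdot 1 \cdot 8 - 29932 = 0 - 29932 = -29932$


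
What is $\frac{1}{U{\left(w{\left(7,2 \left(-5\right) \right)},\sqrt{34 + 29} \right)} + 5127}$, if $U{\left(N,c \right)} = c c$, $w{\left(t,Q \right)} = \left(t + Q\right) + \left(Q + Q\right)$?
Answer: $\frac{1}{5190} \approx 0.00019268$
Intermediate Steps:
$w{\left(t,Q \right)} = t + 3 Q$ ($w{\left(t,Q \right)} = \left(Q + t\right) + 2 Q = t + 3 Q$)
$U{\left(N,c \right)} = c^{2}$
$\frac{1}{U{\left(w{\left(7,2 \left(-5\right) \right)},\sqrt{34 + 29} \right)} + 5127} = \frac{1}{\left(\sqrt{34 + 29}\right)^{2} + 5127} = \frac{1}{\left(\sqrt{63}\right)^{2} + 5127} = \frac{1}{\left(3 \sqrt{7}\right)^{2} + 5127} = \frac{1}{63 + 5127} = \frac{1}{5190}$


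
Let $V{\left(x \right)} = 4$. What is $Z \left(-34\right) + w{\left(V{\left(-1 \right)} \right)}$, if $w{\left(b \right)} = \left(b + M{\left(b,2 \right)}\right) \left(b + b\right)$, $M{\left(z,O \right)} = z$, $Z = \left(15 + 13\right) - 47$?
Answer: $710$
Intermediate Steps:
$Z = -19$ ($Z = 28 - 47 = -19$)
$w{\left(b \right)} = 4 b^{2}$ ($w{\left(b \right)} = \left(b + b\right) \left(b + b\right) = 2 b 2 b = 4 b^{2}$)
$Z \left(-34\right) + w{\left(V{\left(-1 \right)} \right)} = \left(-19\right) \left(-34\right) + 4 \cdot 4^{2} = 646 + 4 \cdot 16 = 646 + 64 = 710$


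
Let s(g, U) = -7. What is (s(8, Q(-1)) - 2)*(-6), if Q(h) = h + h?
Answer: 54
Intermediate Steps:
Q(h) = 2*h
(s(8, Q(-1)) - 2)*(-6) = (-7 - 2)*(-6) = -9*(-6) = 54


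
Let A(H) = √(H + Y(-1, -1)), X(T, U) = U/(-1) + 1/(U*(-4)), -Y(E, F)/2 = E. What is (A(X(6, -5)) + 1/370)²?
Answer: 482573/68450 + √705/1850 ≈ 7.0644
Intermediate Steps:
Y(E, F) = -2*E
X(T, U) = -U - 1/(4*U) (X(T, U) = U*(-1) - ¼/U = -U - 1/(4*U))
A(H) = √(2 + H) (A(H) = √(H - 2*(-1)) = √(H + 2) = √(2 + H))
(A(X(6, -5)) + 1/370)² = (√(2 + (-1*(-5) - ¼/(-5))) + 1/370)² = (√(2 + (5 - ¼*(-⅕))) + 1/370)² = (√(2 + (5 + 1/20)) + 1/370)² = (√(2 + 101/20) + 1/370)² = (√(141/20) + 1/370)² = (√705/10 + 1/370)² = (1/370 + √705/10)²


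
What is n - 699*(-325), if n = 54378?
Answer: 281553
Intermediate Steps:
n - 699*(-325) = 54378 - 699*(-325) = 54378 + 227175 = 281553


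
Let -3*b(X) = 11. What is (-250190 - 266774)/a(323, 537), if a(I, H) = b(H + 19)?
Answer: 1550892/11 ≈ 1.4099e+5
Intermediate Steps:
b(X) = -11/3 (b(X) = -1/3*11 = -11/3)
a(I, H) = -11/3
(-250190 - 266774)/a(323, 537) = (-250190 - 266774)/(-11/3) = -516964*(-3/11) = 1550892/11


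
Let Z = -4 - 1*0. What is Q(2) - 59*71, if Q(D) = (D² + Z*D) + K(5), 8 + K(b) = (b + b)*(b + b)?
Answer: -4101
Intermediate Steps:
K(b) = -8 + 4*b² (K(b) = -8 + (b + b)*(b + b) = -8 + (2*b)*(2*b) = -8 + 4*b²)
Z = -4 (Z = -4 + 0 = -4)
Q(D) = 92 + D² - 4*D (Q(D) = (D² - 4*D) + (-8 + 4*5²) = (D² - 4*D) + (-8 + 4*25) = (D² - 4*D) + (-8 + 100) = (D² - 4*D) + 92 = 92 + D² - 4*D)
Q(2) - 59*71 = (92 + 2² - 4*2) - 59*71 = (92 + 4 - 8) - 4189 = 88 - 4189 = -4101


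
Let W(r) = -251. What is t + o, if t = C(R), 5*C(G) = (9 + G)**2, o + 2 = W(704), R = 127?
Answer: 17231/5 ≈ 3446.2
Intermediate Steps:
o = -253 (o = -2 - 251 = -253)
C(G) = (9 + G)**2/5
t = 18496/5 (t = (9 + 127)**2/5 = (1/5)*136**2 = (1/5)*18496 = 18496/5 ≈ 3699.2)
t + o = 18496/5 - 253 = 17231/5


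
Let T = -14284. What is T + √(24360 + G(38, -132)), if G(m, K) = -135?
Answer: -14284 + 5*√969 ≈ -14128.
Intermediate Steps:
T + √(24360 + G(38, -132)) = -14284 + √(24360 - 135) = -14284 + √24225 = -14284 + 5*√969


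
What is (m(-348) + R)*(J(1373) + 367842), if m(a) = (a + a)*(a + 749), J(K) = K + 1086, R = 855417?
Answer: 213412242621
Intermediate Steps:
J(K) = 1086 + K
m(a) = 2*a*(749 + a) (m(a) = (2*a)*(749 + a) = 2*a*(749 + a))
(m(-348) + R)*(J(1373) + 367842) = (2*(-348)*(749 - 348) + 855417)*((1086 + 1373) + 367842) = (2*(-348)*401 + 855417)*(2459 + 367842) = (-279096 + 855417)*370301 = 576321*370301 = 213412242621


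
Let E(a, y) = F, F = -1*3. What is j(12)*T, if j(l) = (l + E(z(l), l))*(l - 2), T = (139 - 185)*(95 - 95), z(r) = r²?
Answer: 0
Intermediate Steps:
T = 0 (T = -46*0 = 0)
F = -3
E(a, y) = -3
j(l) = (-3 + l)*(-2 + l) (j(l) = (l - 3)*(l - 2) = (-3 + l)*(-2 + l))
j(12)*T = (6 + 12² - 5*12)*0 = (6 + 144 - 60)*0 = 90*0 = 0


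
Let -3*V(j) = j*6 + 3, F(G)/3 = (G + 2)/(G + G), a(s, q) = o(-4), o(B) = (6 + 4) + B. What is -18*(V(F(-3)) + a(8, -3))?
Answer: -72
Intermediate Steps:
o(B) = 10 + B
a(s, q) = 6 (a(s, q) = 10 - 4 = 6)
F(G) = 3*(2 + G)/(2*G) (F(G) = 3*((G + 2)/(G + G)) = 3*((2 + G)/((2*G))) = 3*((2 + G)*(1/(2*G))) = 3*((2 + G)/(2*G)) = 3*(2 + G)/(2*G))
V(j) = -1 - 2*j (V(j) = -(j*6 + 3)/3 = -(6*j + 3)/3 = -(3 + 6*j)/3 = -1 - 2*j)
-18*(V(F(-3)) + a(8, -3)) = -18*((-1 - 2*(3/2 + 3/(-3))) + 6) = -18*((-1 - 2*(3/2 + 3*(-1/3))) + 6) = -18*((-1 - 2*(3/2 - 1)) + 6) = -18*((-1 - 2*1/2) + 6) = -18*((-1 - 1) + 6) = -18*(-2 + 6) = -18*4 = -72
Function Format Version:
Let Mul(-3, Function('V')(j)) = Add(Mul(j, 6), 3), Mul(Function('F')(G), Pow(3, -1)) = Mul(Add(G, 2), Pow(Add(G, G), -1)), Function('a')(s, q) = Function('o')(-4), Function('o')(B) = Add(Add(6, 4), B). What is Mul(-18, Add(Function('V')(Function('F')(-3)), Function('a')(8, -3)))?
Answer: -72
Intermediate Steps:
Function('o')(B) = Add(10, B)
Function('a')(s, q) = 6 (Function('a')(s, q) = Add(10, -4) = 6)
Function('F')(G) = Mul(Rational(3, 2), Pow(G, -1), Add(2, G)) (Function('F')(G) = Mul(3, Mul(Add(G, 2), Pow(Add(G, G), -1))) = Mul(3, Mul(Add(2, G), Pow(Mul(2, G), -1))) = Mul(3, Mul(Add(2, G), Mul(Rational(1, 2), Pow(G, -1)))) = Mul(3, Mul(Rational(1, 2), Pow(G, -1), Add(2, G))) = Mul(Rational(3, 2), Pow(G, -1), Add(2, G)))
Function('V')(j) = Add(-1, Mul(-2, j)) (Function('V')(j) = Mul(Rational(-1, 3), Add(Mul(j, 6), 3)) = Mul(Rational(-1, 3), Add(Mul(6, j), 3)) = Mul(Rational(-1, 3), Add(3, Mul(6, j))) = Add(-1, Mul(-2, j)))
Mul(-18, Add(Function('V')(Function('F')(-3)), Function('a')(8, -3))) = Mul(-18, Add(Add(-1, Mul(-2, Add(Rational(3, 2), Mul(3, Pow(-3, -1))))), 6)) = Mul(-18, Add(Add(-1, Mul(-2, Add(Rational(3, 2), Mul(3, Rational(-1, 3))))), 6)) = Mul(-18, Add(Add(-1, Mul(-2, Add(Rational(3, 2), -1))), 6)) = Mul(-18, Add(Add(-1, Mul(-2, Rational(1, 2))), 6)) = Mul(-18, Add(Add(-1, -1), 6)) = Mul(-18, Add(-2, 6)) = Mul(-18, 4) = -72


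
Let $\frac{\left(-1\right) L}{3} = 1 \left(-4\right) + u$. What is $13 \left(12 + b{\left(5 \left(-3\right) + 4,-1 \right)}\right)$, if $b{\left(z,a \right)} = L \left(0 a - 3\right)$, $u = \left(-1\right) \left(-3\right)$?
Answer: $39$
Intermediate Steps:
$u = 3$
$L = 3$ ($L = - 3 \left(1 \left(-4\right) + 3\right) = - 3 \left(-4 + 3\right) = \left(-3\right) \left(-1\right) = 3$)
$b{\left(z,a \right)} = -9$ ($b{\left(z,a \right)} = 3 \left(0 a - 3\right) = 3 \left(0 - 3\right) = 3 \left(-3\right) = -9$)
$13 \left(12 + b{\left(5 \left(-3\right) + 4,-1 \right)}\right) = 13 \left(12 - 9\right) = 13 \cdot 3 = 39$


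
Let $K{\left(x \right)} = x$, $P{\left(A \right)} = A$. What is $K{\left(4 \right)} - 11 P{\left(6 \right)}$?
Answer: $-62$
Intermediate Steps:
$K{\left(4 \right)} - 11 P{\left(6 \right)} = 4 - 66 = -62$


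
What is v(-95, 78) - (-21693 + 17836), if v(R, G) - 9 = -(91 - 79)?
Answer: 3854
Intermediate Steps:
v(R, G) = -3 (v(R, G) = 9 - (91 - 79) = 9 - 1*12 = 9 - 12 = -3)
v(-95, 78) - (-21693 + 17836) = -3 - (-21693 + 17836) = -3 - 1*(-3857) = -3 + 3857 = 3854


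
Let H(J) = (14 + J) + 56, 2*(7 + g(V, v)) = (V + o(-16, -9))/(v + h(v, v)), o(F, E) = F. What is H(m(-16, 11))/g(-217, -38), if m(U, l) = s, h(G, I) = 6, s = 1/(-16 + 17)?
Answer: -4544/215 ≈ -21.135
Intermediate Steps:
s = 1 (s = 1/1 = 1)
g(V, v) = -7 + (-16 + V)/(2*(6 + v)) (g(V, v) = -7 + ((V - 16)/(v + 6))/2 = -7 + ((-16 + V)/(6 + v))/2 = -7 + (-16 + V)/(2*(6 + v)))
m(U, l) = 1
H(J) = 70 + J
H(m(-16, 11))/g(-217, -38) = (70 + 1)/(((-100 - 217 - 14*(-38))/(2*(6 - 38)))) = 71/(((½)*(-100 - 217 + 532)/(-32))) = 71/(((½)*(-1/32)*215)) = 71/(-215/64) = 71*(-64/215) = -4544/215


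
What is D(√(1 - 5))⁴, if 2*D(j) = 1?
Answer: 1/16 ≈ 0.062500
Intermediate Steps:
D(j) = ½ (D(j) = (½)*1 = ½)
D(√(1 - 5))⁴ = (½)⁴ = 1/16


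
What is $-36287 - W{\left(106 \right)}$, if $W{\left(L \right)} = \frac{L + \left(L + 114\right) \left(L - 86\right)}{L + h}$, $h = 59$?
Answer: $- \frac{1997287}{55} \approx -36314.0$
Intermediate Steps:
$W{\left(L \right)} = \frac{L + \left(-86 + L\right) \left(114 + L\right)}{59 + L}$ ($W{\left(L \right)} = \frac{L + \left(L + 114\right) \left(L - 86\right)}{L + 59} = \frac{L + \left(114 + L\right) \left(-86 + L\right)}{59 + L} = \frac{L + \left(-86 + L\right) \left(114 + L\right)}{59 + L}$)
$-36287 - W{\left(106 \right)} = -36287 - \frac{-9804 + 106^{2} + 29 \cdot 106}{59 + 106} = -36287 - \frac{-9804 + 11236 + 3074}{165} = -36287 - \frac{1}{165} \cdot 4506 = -36287 - \frac{1502}{55} = - \frac{1997287}{55}$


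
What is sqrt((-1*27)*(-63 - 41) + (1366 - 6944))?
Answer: I*sqrt(2770) ≈ 52.631*I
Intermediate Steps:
sqrt((-1*27)*(-63 - 41) + (1366 - 6944)) = sqrt(-27*(-104) - 5578) = sqrt(2808 - 5578) = sqrt(-2770) = I*sqrt(2770)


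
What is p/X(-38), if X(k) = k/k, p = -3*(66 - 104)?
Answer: 114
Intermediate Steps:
p = 114 (p = -3*(-38) = 114)
X(k) = 1
p/X(-38) = 114/1 = 114*1 = 114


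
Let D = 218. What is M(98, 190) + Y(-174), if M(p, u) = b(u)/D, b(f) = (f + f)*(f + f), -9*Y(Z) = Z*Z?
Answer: -294476/109 ≈ -2701.6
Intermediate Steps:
Y(Z) = -Z²/9 (Y(Z) = -Z*Z/9 = -Z²/9)
b(f) = 4*f² (b(f) = (2*f)*(2*f) = 4*f²)
M(p, u) = 2*u²/109 (M(p, u) = (4*u²)/218 = (4*u²)*(1/218) = 2*u²/109)
M(98, 190) + Y(-174) = (2/109)*190² - ⅑*(-174)² = (2/109)*36100 - ⅑*30276 = 72200/109 - 3364 = -294476/109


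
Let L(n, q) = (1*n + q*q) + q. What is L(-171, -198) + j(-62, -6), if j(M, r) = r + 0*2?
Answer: 38829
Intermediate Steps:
L(n, q) = n + q + q**2 (L(n, q) = (n + q**2) + q = n + q + q**2)
j(M, r) = r (j(M, r) = r + 0 = r)
L(-171, -198) + j(-62, -6) = (-171 - 198 + (-198)**2) - 6 = (-171 - 198 + 39204) - 6 = 38835 - 6 = 38829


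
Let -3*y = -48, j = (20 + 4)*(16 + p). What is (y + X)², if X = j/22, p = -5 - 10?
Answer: 35344/121 ≈ 292.10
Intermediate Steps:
p = -15
j = 24 (j = (20 + 4)*(16 - 15) = 24*1 = 24)
y = 16 (y = -⅓*(-48) = 16)
X = 12/11 (X = 24/22 = 24*(1/22) = 12/11 ≈ 1.0909)
(y + X)² = (16 + 12/11)² = (188/11)² = 35344/121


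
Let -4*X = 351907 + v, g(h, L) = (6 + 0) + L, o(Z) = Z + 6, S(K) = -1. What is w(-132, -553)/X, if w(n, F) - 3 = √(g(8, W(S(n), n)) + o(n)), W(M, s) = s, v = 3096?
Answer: -12/355003 - 24*I*√7/355003 ≈ -3.3803e-5 - 0.00017887*I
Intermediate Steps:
o(Z) = 6 + Z
g(h, L) = 6 + L
w(n, F) = 3 + √(12 + 2*n) (w(n, F) = 3 + √((6 + n) + (6 + n)) = 3 + √(12 + 2*n))
X = -355003/4 (X = -(351907 + 3096)/4 = -¼*355003 = -355003/4 ≈ -88751.)
w(-132, -553)/X = (3 + √(12 + 2*(-132)))/(-355003/4) = (3 + √(12 - 264))*(-4/355003) = (3 + √(-252))*(-4/355003) = (3 + 6*I*√7)*(-4/355003) = -12/355003 - 24*I*√7/355003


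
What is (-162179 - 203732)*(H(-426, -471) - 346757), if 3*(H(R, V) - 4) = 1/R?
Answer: 162153582230185/1278 ≈ 1.2688e+11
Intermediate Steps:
H(R, V) = 4 + 1/(3*R)
(-162179 - 203732)*(H(-426, -471) - 346757) = (-162179 - 203732)*((4 + (1/3)/(-426)) - 346757) = -365911*((4 + (1/3)*(-1/426)) - 346757) = -365911*((4 - 1/1278) - 346757) = -365911*(5111/1278 - 346757) = -365911*(-443150335/1278) = 162153582230185/1278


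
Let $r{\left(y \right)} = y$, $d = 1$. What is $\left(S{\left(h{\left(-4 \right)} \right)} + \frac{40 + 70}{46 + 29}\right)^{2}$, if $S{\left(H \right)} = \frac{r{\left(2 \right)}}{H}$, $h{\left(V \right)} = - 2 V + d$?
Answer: $\frac{5776}{2025} \approx 2.8523$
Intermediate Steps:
$h{\left(V \right)} = 1 - 2 V$ ($h{\left(V \right)} = - 2 V + 1 = 1 - 2 V$)
$S{\left(H \right)} = \frac{2}{H}$
$\left(S{\left(h{\left(-4 \right)} \right)} + \frac{40 + 70}{46 + 29}\right)^{2} = \left(\frac{2}{1 - -8} + \frac{40 + 70}{46 + 29}\right)^{2} = \left(\frac{2}{1 + 8} + \frac{110}{75}\right)^{2} = \left(\frac{2}{9} + 110 \cdot \frac{1}{75}\right)^{2} = \left(2 \cdot \frac{1}{9} + \frac{22}{15}\right)^{2} = \left(\frac{2}{9} + \frac{22}{15}\right)^{2} = \left(\frac{76}{45}\right)^{2} = \frac{5776}{2025}$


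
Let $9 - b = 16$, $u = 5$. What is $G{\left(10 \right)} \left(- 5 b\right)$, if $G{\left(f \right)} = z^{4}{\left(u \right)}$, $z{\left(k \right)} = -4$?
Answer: $8960$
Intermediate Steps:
$G{\left(f \right)} = 256$ ($G{\left(f \right)} = \left(-4\right)^{4} = 256$)
$b = -7$ ($b = 9 - 16 = -7$)
$G{\left(10 \right)} \left(- 5 b\right) = 256 \left(\left(-5\right) \left(-7\right)\right) = 256 \cdot 35 = 8960$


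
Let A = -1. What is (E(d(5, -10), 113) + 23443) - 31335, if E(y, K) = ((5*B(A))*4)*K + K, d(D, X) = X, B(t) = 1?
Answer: -5519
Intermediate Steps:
E(y, K) = 21*K (E(y, K) = ((5*1)*4)*K + K = (5*4)*K + K = 20*K + K = 21*K)
(E(d(5, -10), 113) + 23443) - 31335 = (21*113 + 23443) - 31335 = (2373 + 23443) - 31335 = 25816 - 31335 = -5519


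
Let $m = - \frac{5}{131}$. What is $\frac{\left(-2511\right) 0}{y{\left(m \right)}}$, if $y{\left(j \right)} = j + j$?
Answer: $0$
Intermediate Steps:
$m = - \frac{5}{131}$ ($m = \left(-5\right) \frac{1}{131} = - \frac{5}{131} \approx -0.038168$)
$y{\left(j \right)} = 2 j$
$\frac{\left(-2511\right) 0}{y{\left(m \right)}} = \frac{\left(-2511\right) 0}{2 \left(- \frac{5}{131}\right)} = \frac{0}{- \frac{10}{131}} = 0 \left(- \frac{131}{10}\right) = 0$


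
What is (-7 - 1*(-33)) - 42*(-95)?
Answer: 4016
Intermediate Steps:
(-7 - 1*(-33)) - 42*(-95) = (-7 + 33) + 3990 = 26 + 3990 = 4016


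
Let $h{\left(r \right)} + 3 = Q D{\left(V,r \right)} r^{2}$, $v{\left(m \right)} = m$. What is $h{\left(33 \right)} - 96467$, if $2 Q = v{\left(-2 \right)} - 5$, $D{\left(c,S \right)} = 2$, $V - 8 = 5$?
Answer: $-104093$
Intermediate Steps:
$V = 13$ ($V = 8 + 5 = 13$)
$Q = - \frac{7}{2}$ ($Q = \frac{-2 - 5}{2} = \frac{1}{2} \left(-7\right) = - \frac{7}{2} \approx -3.5$)
$h{\left(r \right)} = -3 - 7 r^{2}$ ($h{\left(r \right)} = -3 + \left(- \frac{7}{2}\right) 2 r^{2} = -3 - 7 r^{2}$)
$h{\left(33 \right)} - 96467 = \left(-3 - 7 \cdot 33^{2}\right) - 96467 = \left(-3 - 7623\right) - 96467 = -7626 - 96467 = -104093$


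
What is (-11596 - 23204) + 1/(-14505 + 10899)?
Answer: -125488801/3606 ≈ -34800.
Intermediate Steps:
(-11596 - 23204) + 1/(-14505 + 10899) = -34800 + 1/(-3606) = -34800 - 1/3606 = -125488801/3606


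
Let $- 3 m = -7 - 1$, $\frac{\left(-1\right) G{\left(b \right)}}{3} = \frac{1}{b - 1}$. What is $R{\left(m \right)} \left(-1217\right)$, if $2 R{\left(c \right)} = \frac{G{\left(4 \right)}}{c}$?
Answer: $\frac{3651}{16} \approx 228.19$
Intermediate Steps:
$G{\left(b \right)} = - \frac{3}{-1 + b}$ ($G{\left(b \right)} = - \frac{3}{b - 1} = - \frac{3}{-1 + b}$)
$m = \frac{8}{3}$ ($m = - \frac{-7 - 1}{3} = \left(- \frac{1}{3}\right) \left(-8\right) = \frac{8}{3} \approx 2.6667$)
$R{\left(c \right)} = - \frac{1}{2 c}$ ($R{\left(c \right)} = \frac{- \frac{3}{-1 + 4} \frac{1}{c}}{2} = \frac{- \frac{3}{3} \frac{1}{c}}{2} = \frac{\left(-3\right) \frac{1}{3} \frac{1}{c}}{2} = \frac{\left(-1\right) \frac{1}{c}}{2} = - \frac{1}{2 c}$)
$R{\left(m \right)} \left(-1217\right) = - \frac{1}{2 \cdot \frac{8}{3}} \left(-1217\right) = \left(- \frac{1}{2}\right) \frac{3}{8} \left(-1217\right) = \left(- \frac{3}{16}\right) \left(-1217\right) = \frac{3651}{16}$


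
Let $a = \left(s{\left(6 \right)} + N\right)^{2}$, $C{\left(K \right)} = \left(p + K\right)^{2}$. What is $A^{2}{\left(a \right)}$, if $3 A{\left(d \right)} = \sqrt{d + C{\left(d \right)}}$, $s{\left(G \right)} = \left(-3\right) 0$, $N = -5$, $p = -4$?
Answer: $\frac{466}{9} \approx 51.778$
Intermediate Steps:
$s{\left(G \right)} = 0$
$C{\left(K \right)} = \left(-4 + K\right)^{2}$
$a = 25$ ($a = \left(0 - 5\right)^{2} = \left(-5\right)^{2} = 25$)
$A{\left(d \right)} = \frac{\sqrt{d + \left(-4 + d\right)^{2}}}{3}$
$A^{2}{\left(a \right)} = \left(\frac{\sqrt{25 + \left(-4 + 25\right)^{2}}}{3}\right)^{2} = \left(\frac{\sqrt{25 + 21^{2}}}{3}\right)^{2} = \left(\frac{\sqrt{25 + 441}}{3}\right)^{2} = \left(\frac{\sqrt{466}}{3}\right)^{2} = \frac{466}{9}$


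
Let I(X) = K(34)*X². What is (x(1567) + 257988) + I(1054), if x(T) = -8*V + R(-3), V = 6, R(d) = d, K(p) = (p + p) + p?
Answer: 113571369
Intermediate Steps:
K(p) = 3*p (K(p) = 2*p + p = 3*p)
I(X) = 102*X² (I(X) = (3*34)*X² = 102*X²)
x(T) = -51 (x(T) = -8*6 - 3 = -48 - 3 = -51)
(x(1567) + 257988) + I(1054) = (-51 + 257988) + 102*1054² = 257937 + 102*1110916 = 257937 + 113313432 = 113571369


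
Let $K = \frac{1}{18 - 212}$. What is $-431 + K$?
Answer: $- \frac{83615}{194} \approx -431.0$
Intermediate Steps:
$K = - \frac{1}{194}$ ($K = \frac{1}{-194} = - \frac{1}{194} \approx -0.0051546$)
$-431 + K = -431 - \frac{1}{194} = - \frac{83615}{194}$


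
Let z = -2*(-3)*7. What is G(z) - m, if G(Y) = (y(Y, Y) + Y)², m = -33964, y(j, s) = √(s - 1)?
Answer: 35769 + 84*√41 ≈ 36307.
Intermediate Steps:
y(j, s) = √(-1 + s)
z = 42 (z = 6*7 = 42)
G(Y) = (Y + √(-1 + Y))² (G(Y) = (√(-1 + Y) + Y)² = (Y + √(-1 + Y))²)
G(z) - m = (42 + √(-1 + 42))² - 1*(-33964) = (42 + √41)² + 33964 = 33964 + (42 + √41)²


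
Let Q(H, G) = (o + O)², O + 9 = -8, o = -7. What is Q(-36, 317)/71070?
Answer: 96/11845 ≈ 0.0081047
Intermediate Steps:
O = -17 (O = -9 - 8 = -17)
Q(H, G) = 576 (Q(H, G) = (-7 - 17)² = (-24)² = 576)
Q(-36, 317)/71070 = 576/71070 = 576*(1/71070) = 96/11845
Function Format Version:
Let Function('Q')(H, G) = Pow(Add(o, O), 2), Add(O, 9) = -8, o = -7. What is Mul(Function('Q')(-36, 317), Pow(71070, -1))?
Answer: Rational(96, 11845) ≈ 0.0081047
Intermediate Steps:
O = -17 (O = Add(-9, -8) = -17)
Function('Q')(H, G) = 576 (Function('Q')(H, G) = Pow(Add(-7, -17), 2) = Pow(-24, 2) = 576)
Mul(Function('Q')(-36, 317), Pow(71070, -1)) = Mul(576, Pow(71070, -1)) = Mul(576, Rational(1, 71070)) = Rational(96, 11845)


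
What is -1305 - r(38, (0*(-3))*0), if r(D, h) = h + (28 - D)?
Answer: -1295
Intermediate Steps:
r(D, h) = 28 + h - D
-1305 - r(38, (0*(-3))*0) = -1305 - (28 + (0*(-3))*0 - 1*38) = -1305 - (28 + 0*0 - 38) = -1305 - (28 + 0 - 38) = -1305 - 1*(-10) = -1305 + 10 = -1295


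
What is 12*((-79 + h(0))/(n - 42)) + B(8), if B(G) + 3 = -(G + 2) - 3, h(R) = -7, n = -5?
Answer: 280/47 ≈ 5.9574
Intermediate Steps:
B(G) = -8 - G (B(G) = -3 + (-(G + 2) - 3) = -3 + (-(2 + G) - 3) = -3 + ((-2 - G) - 3) = -3 + (-5 - G) = -8 - G)
12*((-79 + h(0))/(n - 42)) + B(8) = 12*((-79 - 7)/(-5 - 42)) + (-8 - 1*8) = 12*(-86/(-47)) + (-8 - 8) = 12*(-86*(-1/47)) - 16 = 12*(86/47) - 16 = 1032/47 - 16 = 280/47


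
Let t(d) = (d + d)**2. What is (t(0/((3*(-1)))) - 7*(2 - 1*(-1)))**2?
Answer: 441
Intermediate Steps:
t(d) = 4*d**2 (t(d) = (2*d)**2 = 4*d**2)
(t(0/((3*(-1)))) - 7*(2 - 1*(-1)))**2 = (4*(0/((3*(-1))))**2 - 7*(2 - 1*(-1)))**2 = (4*(0/(-3))**2 - 7*(2 + 1))**2 = (4*(0*(-1/3))**2 - 7*3)**2 = (4*0**2 - 21)**2 = (4*0 - 21)**2 = (0 - 21)**2 = (-21)**2 = 441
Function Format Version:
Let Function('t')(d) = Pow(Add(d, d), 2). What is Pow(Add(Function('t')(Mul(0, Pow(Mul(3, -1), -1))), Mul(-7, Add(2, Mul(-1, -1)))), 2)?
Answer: 441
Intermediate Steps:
Function('t')(d) = Mul(4, Pow(d, 2)) (Function('t')(d) = Pow(Mul(2, d), 2) = Mul(4, Pow(d, 2)))
Pow(Add(Function('t')(Mul(0, Pow(Mul(3, -1), -1))), Mul(-7, Add(2, Mul(-1, -1)))), 2) = Pow(Add(Mul(4, Pow(Mul(0, Pow(Mul(3, -1), -1)), 2)), Mul(-7, Add(2, Mul(-1, -1)))), 2) = Pow(Add(Mul(4, Pow(Mul(0, Pow(-3, -1)), 2)), Mul(-7, Add(2, 1))), 2) = Pow(Add(Mul(4, Pow(Mul(0, Rational(-1, 3)), 2)), Mul(-7, 3)), 2) = Pow(Add(Mul(4, Pow(0, 2)), -21), 2) = Pow(Add(Mul(4, 0), -21), 2) = Pow(Add(0, -21), 2) = Pow(-21, 2) = 441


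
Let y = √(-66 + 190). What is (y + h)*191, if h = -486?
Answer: -92826 + 382*√31 ≈ -90699.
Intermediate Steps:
y = 2*√31 (y = √124 = 2*√31 ≈ 11.136)
(y + h)*191 = (2*√31 - 486)*191 = (-486 + 2*√31)*191 = -92826 + 382*√31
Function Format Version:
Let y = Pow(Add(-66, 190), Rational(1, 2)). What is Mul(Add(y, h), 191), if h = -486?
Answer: Add(-92826, Mul(382, Pow(31, Rational(1, 2)))) ≈ -90699.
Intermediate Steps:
y = Mul(2, Pow(31, Rational(1, 2))) (y = Pow(124, Rational(1, 2)) = Mul(2, Pow(31, Rational(1, 2))) ≈ 11.136)
Mul(Add(y, h), 191) = Mul(Add(Mul(2, Pow(31, Rational(1, 2))), -486), 191) = Mul(Add(-486, Mul(2, Pow(31, Rational(1, 2)))), 191) = Add(-92826, Mul(382, Pow(31, Rational(1, 2))))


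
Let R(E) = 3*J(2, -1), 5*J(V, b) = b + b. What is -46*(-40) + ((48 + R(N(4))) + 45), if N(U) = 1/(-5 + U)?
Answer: 9659/5 ≈ 1931.8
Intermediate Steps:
J(V, b) = 2*b/5 (J(V, b) = (b + b)/5 = (2*b)/5 = 2*b/5)
R(E) = -6/5 (R(E) = 3*((⅖)*(-1)) = 3*(-⅖) = -6/5)
-46*(-40) + ((48 + R(N(4))) + 45) = -46*(-40) + ((48 - 6/5) + 45) = 1840 + (234/5 + 45) = 1840 + 459/5 = 9659/5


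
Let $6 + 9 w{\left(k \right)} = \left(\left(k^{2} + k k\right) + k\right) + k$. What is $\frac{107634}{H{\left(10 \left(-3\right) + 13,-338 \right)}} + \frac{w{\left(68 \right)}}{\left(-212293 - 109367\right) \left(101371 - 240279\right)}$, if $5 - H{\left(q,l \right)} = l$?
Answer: $\frac{343515043335209}{1094688108360} \approx 313.8$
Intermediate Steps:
$H{\left(q,l \right)} = 5 - l$
$w{\left(k \right)} = - \frac{2}{3} + \frac{2 k}{9} + \frac{2 k^{2}}{9}$ ($w{\left(k \right)} = - \frac{2}{3} + \frac{\left(\left(k^{2} + k k\right) + k\right) + k}{9} = - \frac{2}{3} + \frac{\left(\left(k^{2} + k^{2}\right) + k\right) + k}{9} = - \frac{2}{3} + \frac{\left(2 k^{2} + k\right) + k}{9} = - \frac{2}{3} + \frac{\left(k + 2 k^{2}\right) + k}{9} = - \frac{2}{3} + \frac{2 k + 2 k^{2}}{9} = - \frac{2}{3} + \left(\frac{2 k}{9} + \frac{2 k^{2}}{9}\right) = - \frac{2}{3} + \frac{2 k}{9} + \frac{2 k^{2}}{9}$)
$\frac{107634}{H{\left(10 \left(-3\right) + 13,-338 \right)}} + \frac{w{\left(68 \right)}}{\left(-212293 - 109367\right) \left(101371 - 240279\right)} = \frac{107634}{5 - -338} + \frac{- \frac{2}{3} + \frac{2}{9} \cdot 68 + \frac{2 \cdot 68^{2}}{9}}{\left(-212293 - 109367\right) \left(101371 - 240279\right)} = \frac{107634}{5 + 338} + \frac{- \frac{2}{3} + \frac{136}{9} + \frac{2}{9} \cdot 4624}{\left(-321660\right) \left(-138908\right)} = \frac{107634}{343} + \frac{- \frac{2}{3} + \frac{136}{9} + \frac{9248}{9}}{44681147280} = 107634 \cdot \frac{1}{343} + 1042 \cdot \frac{1}{44681147280} = \frac{107634}{343} + \frac{521}{22340573640} = \frac{343515043335209}{1094688108360}$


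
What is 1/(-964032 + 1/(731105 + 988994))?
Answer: -1720099/1658230479167 ≈ -1.0373e-6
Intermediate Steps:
1/(-964032 + 1/(731105 + 988994)) = 1/(-964032 + 1/1720099) = 1/(-1658230479167/1720099) = -1720099/1658230479167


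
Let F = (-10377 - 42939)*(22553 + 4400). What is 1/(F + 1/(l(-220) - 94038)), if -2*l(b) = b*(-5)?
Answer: -94588/135925429287025 ≈ -6.9588e-10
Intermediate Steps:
l(b) = 5*b/2 (l(b) = -b*(-5)/2 = -(-5)*b/2 = 5*b/2)
F = -1437026148 (F = -53316*26953 = -1437026148)
1/(F + 1/(l(-220) - 94038)) = 1/(-1437026148 + 1/((5/2)*(-220) - 94038)) = 1/(-1437026148 + 1/(-550 - 94038)) = 1/(-1437026148 + 1/(-94588)) = 1/(-1437026148 - 1/94588) = 1/(-135925429287025/94588) = -94588/135925429287025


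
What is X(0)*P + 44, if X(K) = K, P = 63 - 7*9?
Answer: 44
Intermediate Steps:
P = 0 (P = 63 - 63 = 0)
X(0)*P + 44 = 0*0 + 44 = 0 + 44 = 44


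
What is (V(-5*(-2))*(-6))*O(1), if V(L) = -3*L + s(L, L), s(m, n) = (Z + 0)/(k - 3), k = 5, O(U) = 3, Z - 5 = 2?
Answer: 477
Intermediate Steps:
Z = 7 (Z = 5 + 2 = 7)
s(m, n) = 7/2 (s(m, n) = (7 + 0)/(5 - 3) = 7/2)
V(L) = 7/2 - 3*L (V(L) = -3*L + 7/2 = 7/2 - 3*L)
(V(-5*(-2))*(-6))*O(1) = ((7/2 - (-15)*(-2))*(-6))*3 = ((7/2 - 3*10)*(-6))*3 = ((7/2 - 30)*(-6))*3 = -53/2*(-6)*3 = 159*3 = 477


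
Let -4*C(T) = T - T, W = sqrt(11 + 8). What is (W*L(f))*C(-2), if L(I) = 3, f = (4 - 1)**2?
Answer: 0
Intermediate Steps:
f = 9 (f = 3**2 = 9)
W = sqrt(19) ≈ 4.3589
C(T) = 0 (C(T) = -(T - T)/4 = -1/4*0 = 0)
(W*L(f))*C(-2) = (sqrt(19)*3)*0 = (3*sqrt(19))*0 = 0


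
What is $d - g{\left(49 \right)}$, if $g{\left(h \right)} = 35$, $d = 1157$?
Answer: $1122$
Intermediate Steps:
$d - g{\left(49 \right)} = 1157 - 35 = 1122$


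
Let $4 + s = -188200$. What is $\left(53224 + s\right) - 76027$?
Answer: $-211007$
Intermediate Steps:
$s = -188204$ ($s = -4 - 188200 = -188204$)
$\left(53224 + s\right) - 76027 = \left(53224 - 188204\right) - 76027 = -134980 - 76027 = -211007$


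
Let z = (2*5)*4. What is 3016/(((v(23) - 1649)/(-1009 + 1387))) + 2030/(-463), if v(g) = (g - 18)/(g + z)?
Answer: -16732470286/24048683 ≈ -695.78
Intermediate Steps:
z = 40 (z = 10*4 = 40)
v(g) = (-18 + g)/(40 + g) (v(g) = (g - 18)/(g + 40) = (-18 + g)/(40 + g))
3016/(((v(23) - 1649)/(-1009 + 1387))) + 2030/(-463) = 3016/((((-18 + 23)/(40 + 23) - 1649)/(-1009 + 1387))) + 2030/(-463) = 3016/(((5/63 - 1649)/378)) + 2030*(-1/463) = 3016/((((1/63)*5 - 1649)*(1/378))) - 2030/463 = 3016/(((5/63 - 1649)*(1/378))) - 2030/463 = 3016/((-103882/63*1/378)) - 2030/463 = 3016/(-51941/11907) - 2030/463 = 3016*(-11907/51941) - 2030/463 = -35911512/51941 - 2030/463 = -16732470286/24048683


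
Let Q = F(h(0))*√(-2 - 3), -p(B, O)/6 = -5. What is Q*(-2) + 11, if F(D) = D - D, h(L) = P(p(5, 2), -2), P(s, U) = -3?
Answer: 11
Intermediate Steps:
p(B, O) = 30 (p(B, O) = -6*(-5) = 30)
h(L) = -3
F(D) = 0
Q = 0 (Q = 0*√(-2 - 3) = 0*√(-5) = 0*(I*√5) = 0)
Q*(-2) + 11 = 0*(-2) + 11 = 0 + 11 = 11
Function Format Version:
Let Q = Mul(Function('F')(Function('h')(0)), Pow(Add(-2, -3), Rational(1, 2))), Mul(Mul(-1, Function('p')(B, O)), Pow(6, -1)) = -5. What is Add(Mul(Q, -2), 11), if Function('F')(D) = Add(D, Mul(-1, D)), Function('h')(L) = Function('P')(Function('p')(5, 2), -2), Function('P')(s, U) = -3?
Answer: 11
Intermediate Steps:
Function('p')(B, O) = 30 (Function('p')(B, O) = Mul(-6, -5) = 30)
Function('h')(L) = -3
Function('F')(D) = 0
Q = 0 (Q = Mul(0, Pow(Add(-2, -3), Rational(1, 2))) = Mul(0, Pow(-5, Rational(1, 2))) = Mul(0, Mul(I, Pow(5, Rational(1, 2)))) = 0)
Add(Mul(Q, -2), 11) = Add(Mul(0, -2), 11) = Add(0, 11) = 11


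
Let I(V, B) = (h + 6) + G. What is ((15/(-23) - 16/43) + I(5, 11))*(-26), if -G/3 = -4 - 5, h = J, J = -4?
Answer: -719368/989 ≈ -727.37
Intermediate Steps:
h = -4
G = 27 (G = -3*(-4 - 5) = -3*(-9) = 27)
I(V, B) = 29 (I(V, B) = (-4 + 6) + 27 = 2 + 27 = 29)
((15/(-23) - 16/43) + I(5, 11))*(-26) = ((15/(-23) - 16/43) + 29)*(-26) = ((15*(-1/23) - 16*1/43) + 29)*(-26) = ((-15/23 - 16/43) + 29)*(-26) = (-1013/989 + 29)*(-26) = (27668/989)*(-26) = -719368/989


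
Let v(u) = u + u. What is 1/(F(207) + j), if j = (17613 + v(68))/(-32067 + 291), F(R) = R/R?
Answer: 31776/14027 ≈ 2.2653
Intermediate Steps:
v(u) = 2*u
F(R) = 1
j = -17749/31776 (j = (17613 + 2*68)/(-32067 + 291) = (17613 + 136)/(-31776) = 17749*(-1/31776) = -17749/31776 ≈ -0.55857)
1/(F(207) + j) = 1/(1 - 17749/31776) = 1/(14027/31776) = 31776/14027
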